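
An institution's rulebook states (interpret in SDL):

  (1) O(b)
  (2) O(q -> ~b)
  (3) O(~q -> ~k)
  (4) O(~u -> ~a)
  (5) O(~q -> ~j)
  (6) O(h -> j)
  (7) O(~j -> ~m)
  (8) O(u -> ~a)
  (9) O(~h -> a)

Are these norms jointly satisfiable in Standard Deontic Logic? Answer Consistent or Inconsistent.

Inconsistent

By case analysis on u: premise 8 gives O(u -> ~a) and premise 4 gives O(~u -> ~a), so O(~a) either way.
Premise 9, O(~h -> a), contraposes to O(~a -> h); with O(~a) we get O(h).
With premise 6, O(h -> j), the K-axiom yields O(j).
Premise 5, O(~q -> ~j), contraposes to O(j -> q); with O(j) we get O(q).
From O(q) and premise 2, O(q -> ~b), we obtain O(~b).
But premise 1 directly asserts O(b).
We now have both O(~b) and O(b) — b is simultaneously obligatory and forbidden, violating the D-axiom.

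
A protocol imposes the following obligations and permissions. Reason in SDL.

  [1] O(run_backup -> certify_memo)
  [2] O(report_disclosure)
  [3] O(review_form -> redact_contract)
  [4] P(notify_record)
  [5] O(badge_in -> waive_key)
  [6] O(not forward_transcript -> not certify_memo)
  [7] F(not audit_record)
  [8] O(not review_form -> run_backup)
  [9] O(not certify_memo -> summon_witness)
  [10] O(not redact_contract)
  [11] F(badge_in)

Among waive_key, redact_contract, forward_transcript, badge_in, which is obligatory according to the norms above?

forward_transcript

Premise 10 states O(not redact_contract) outright.
Premise 3, O(review_form -> redact_contract), contraposes to O(not redact_contract -> not review_form); with O(not redact_contract) we get O(not review_form).
From O(not review_form) and premise 8, O(not review_form -> run_backup), we obtain O(run_backup).
From O(run_backup) and premise 1, O(run_backup -> certify_memo), we obtain O(certify_memo).
The contrapositive of premise 6 (O(not forward_transcript -> not certify_memo)) is O(certify_memo -> forward_transcript), and O(certify_memo) is already established, so O(forward_transcript).
So O(forward_transcript) holds — forward_transcript is obligatory. None of the other listed options is made obligatory by any chain of premises.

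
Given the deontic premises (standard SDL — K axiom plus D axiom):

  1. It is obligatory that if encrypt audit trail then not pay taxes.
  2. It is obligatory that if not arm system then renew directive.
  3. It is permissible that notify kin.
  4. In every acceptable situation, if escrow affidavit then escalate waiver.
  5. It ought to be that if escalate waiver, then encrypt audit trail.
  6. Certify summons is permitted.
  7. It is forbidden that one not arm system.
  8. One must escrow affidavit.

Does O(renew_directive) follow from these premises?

Premise 2 is O(¬arm_system → renew_directive), but O(¬arm_system) is not derivable from the premises, so it does not yield O(renew_directive).
No other premise forces O(renew_directive). An ideal world satisfying every premise can still have renew_directive false, so O(renew_directive) is not derivable.

No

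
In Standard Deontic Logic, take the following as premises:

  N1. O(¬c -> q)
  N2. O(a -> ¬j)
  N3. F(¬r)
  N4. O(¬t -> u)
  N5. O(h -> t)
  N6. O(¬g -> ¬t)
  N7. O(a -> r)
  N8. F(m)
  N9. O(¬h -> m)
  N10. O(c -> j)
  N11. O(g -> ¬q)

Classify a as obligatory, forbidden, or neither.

Premise 8, F(m), is equivalent to O(¬m).
Premise 9, O(¬h -> m), contraposes to O(¬m -> h); with O(¬m) we get O(h).
Premise 5 is O(h -> t); since O(h), deontic closure gives O(t).
The contrapositive of premise 6 (O(¬g -> ¬t)) is O(t -> g), and O(t) is already established, so O(g).
With premise 11, O(g -> ¬q), the K-axiom yields O(¬q).
Premise 1 is O(¬c -> q); contrapositively O(¬q -> c). Since O(¬q) holds, K gives O(c).
Applying K to premise 10 (O(c -> j)) and O(c) yields O(j).
The contrapositive of premise 2 (O(a -> ¬j)) is O(j -> ¬a), and O(j) is already established, so O(¬a).
Premises 3, 4, 7 do not contribute to this derivation.
Thus O(¬a), which is F(a): a is forbidden.

Forbidden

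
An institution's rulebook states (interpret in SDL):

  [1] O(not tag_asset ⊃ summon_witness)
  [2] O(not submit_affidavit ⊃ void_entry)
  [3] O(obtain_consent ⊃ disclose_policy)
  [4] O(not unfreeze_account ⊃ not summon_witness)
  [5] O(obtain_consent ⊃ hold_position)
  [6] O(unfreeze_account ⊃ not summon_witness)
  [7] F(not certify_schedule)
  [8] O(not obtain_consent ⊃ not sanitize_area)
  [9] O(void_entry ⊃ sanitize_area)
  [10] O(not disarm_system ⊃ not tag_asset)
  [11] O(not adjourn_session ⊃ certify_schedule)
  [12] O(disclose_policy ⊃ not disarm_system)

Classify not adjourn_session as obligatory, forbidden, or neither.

Neither

Premise 11 is O(not adjourn_session ⊃ certify_schedule); even if O(certify_schedule) held, inferring O(not adjourn_session) would be affirming the consequent — invalid.
No premise or chain of K-axiom applications forces O(not adjourn_session), and none forces O(adjourn_session). So not adjourn_session is neither obligatory nor forbidden under these norms.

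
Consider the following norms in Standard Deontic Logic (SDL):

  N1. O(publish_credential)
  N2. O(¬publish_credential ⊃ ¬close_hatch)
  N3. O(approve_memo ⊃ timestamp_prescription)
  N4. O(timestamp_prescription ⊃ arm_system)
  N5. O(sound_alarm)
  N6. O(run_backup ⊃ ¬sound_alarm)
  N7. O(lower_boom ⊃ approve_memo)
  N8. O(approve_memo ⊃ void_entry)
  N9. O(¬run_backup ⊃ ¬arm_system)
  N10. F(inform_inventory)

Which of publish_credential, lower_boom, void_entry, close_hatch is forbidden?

lower_boom

Premise 5 states O(sound_alarm) outright.
The contrapositive of premise 6 (O(run_backup ⊃ ¬sound_alarm)) is O(sound_alarm ⊃ ¬run_backup), and O(sound_alarm) is already established, so O(¬run_backup).
Premise 9 is O(¬run_backup ⊃ ¬arm_system); since O(¬run_backup), deontic closure gives O(¬arm_system).
The contrapositive of premise 4 (O(timestamp_prescription ⊃ arm_system)) is O(¬arm_system ⊃ ¬timestamp_prescription), and O(¬arm_system) is already established, so O(¬timestamp_prescription).
Premise 3 is O(approve_memo ⊃ timestamp_prescription); contrapositively O(¬timestamp_prescription ⊃ ¬approve_memo). Since O(¬timestamp_prescription) holds, K gives O(¬approve_memo).
Premise 7 is O(lower_boom ⊃ approve_memo); contrapositively O(¬approve_memo ⊃ ¬lower_boom). Since O(¬approve_memo) holds, K gives O(¬lower_boom).
So O(¬lower_boom) holds, i.e. lower_boom is forbidden. None of the other listed options is forbidden under the premises.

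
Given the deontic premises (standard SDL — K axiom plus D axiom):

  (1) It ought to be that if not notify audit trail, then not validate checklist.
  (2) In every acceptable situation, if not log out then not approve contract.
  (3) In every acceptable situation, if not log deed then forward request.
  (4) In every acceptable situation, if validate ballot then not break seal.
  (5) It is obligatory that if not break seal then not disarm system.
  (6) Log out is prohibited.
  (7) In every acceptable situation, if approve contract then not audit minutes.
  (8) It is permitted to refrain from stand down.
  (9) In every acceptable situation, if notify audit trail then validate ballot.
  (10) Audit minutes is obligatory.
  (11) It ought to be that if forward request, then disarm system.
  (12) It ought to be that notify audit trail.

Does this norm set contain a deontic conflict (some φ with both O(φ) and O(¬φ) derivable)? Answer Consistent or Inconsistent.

Consistent

Premise 7 is O(approve_contract → ¬audit_minutes), but O(approve_contract) is not derivable from the premises, so it does not yield O(¬audit_minutes).
So O(¬audit_minutes) is not derivable, and the apparent clash with O(audit_minutes) does not arise.
A world satisfying every obligation exists (e.g. approve_contract=false, audit_minutes=true, break_seal=false, disarm_system=false, forward_request=false, log_deed=true, log_out=false, notify_audit_trail=true, stand_down=false, validate_ballot=true, validate_checklist=false); no atom is both obligatory and forbidden, so the set is consistent.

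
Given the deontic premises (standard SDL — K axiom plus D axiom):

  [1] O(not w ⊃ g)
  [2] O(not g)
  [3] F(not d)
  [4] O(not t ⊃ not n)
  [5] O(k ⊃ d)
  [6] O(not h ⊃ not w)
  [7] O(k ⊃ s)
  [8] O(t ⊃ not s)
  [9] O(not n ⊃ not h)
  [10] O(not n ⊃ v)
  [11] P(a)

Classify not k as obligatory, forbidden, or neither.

Premise 2 states O(not g) outright.
Premise 1 is O(not w ⊃ g); contrapositively O(not g ⊃ w). Since O(not g) holds, K gives O(w).
Premise 6, O(not h ⊃ not w), contraposes to O(w ⊃ h); with O(w) we get O(h).
Premise 9, O(not n ⊃ not h), contraposes to O(h ⊃ n); with O(h) we get O(n).
The contrapositive of premise 4 (O(not t ⊃ not n)) is O(n ⊃ t), and O(n) is already established, so O(t).
From O(t) and premise 8, O(t ⊃ not s), we obtain O(not s).
Premise 7 is O(k ⊃ s); contrapositively O(not s ⊃ not k). Since O(not s) holds, K gives O(not k).
Premises 3, 5, 10, 11 do not contribute to this derivation.
Hence not k is obligatory.

Obligatory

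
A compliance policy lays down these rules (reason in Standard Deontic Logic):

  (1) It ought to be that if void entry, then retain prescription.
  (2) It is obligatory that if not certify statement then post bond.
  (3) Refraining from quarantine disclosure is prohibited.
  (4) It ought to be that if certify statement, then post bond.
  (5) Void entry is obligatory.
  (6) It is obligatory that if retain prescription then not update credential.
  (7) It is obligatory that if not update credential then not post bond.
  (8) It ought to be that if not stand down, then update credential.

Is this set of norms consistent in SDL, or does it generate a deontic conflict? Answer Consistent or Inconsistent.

Inconsistent

By case analysis on ¬certify_statement: premise 2 gives O(¬certify_statement → post_bond) and premise 4 gives O(certify_statement → post_bond), so O(post_bond) either way.
The contrapositive of premise 7 (O(¬update_credential → ¬post_bond)) is O(post_bond → update_credential), and O(post_bond) is already established, so O(update_credential).
Premise 6 is O(retain_prescription → ¬update_credential); contrapositively O(update_credential → ¬retain_prescription). Since O(update_credential) holds, K gives O(¬retain_prescription).
The contrapositive of premise 1 (O(void_entry → retain_prescription)) is O(¬retain_prescription → ¬void_entry), and O(¬retain_prescription) is already established, so O(¬void_entry).
Yet premise 5 states O(void_entry).
We now have both O(¬void_entry) and O(void_entry) — void_entry is simultaneously obligatory and forbidden, violating the D-axiom.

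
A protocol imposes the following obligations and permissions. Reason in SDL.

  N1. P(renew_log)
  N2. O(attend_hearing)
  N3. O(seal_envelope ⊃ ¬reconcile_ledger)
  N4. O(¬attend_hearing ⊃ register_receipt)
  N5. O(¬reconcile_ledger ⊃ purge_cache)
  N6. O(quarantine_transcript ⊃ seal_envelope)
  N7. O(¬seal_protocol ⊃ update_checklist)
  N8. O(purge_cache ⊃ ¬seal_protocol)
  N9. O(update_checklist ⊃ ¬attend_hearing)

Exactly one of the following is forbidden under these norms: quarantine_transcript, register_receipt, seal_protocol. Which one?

quarantine_transcript

Premise 2 states O(attend_hearing) outright.
Premise 9, O(update_checklist ⊃ ¬attend_hearing), contraposes to O(attend_hearing ⊃ ¬update_checklist); with O(attend_hearing) we get O(¬update_checklist).
Premise 7, O(¬seal_protocol ⊃ update_checklist), contraposes to O(¬update_checklist ⊃ seal_protocol); with O(¬update_checklist) we get O(seal_protocol).
The contrapositive of premise 8 (O(purge_cache ⊃ ¬seal_protocol)) is O(seal_protocol ⊃ ¬purge_cache), and O(seal_protocol) is already established, so O(¬purge_cache).
The contrapositive of premise 5 (O(¬reconcile_ledger ⊃ purge_cache)) is O(¬purge_cache ⊃ reconcile_ledger), and O(¬purge_cache) is already established, so O(reconcile_ledger).
Premise 3 is O(seal_envelope ⊃ ¬reconcile_ledger); contrapositively O(reconcile_ledger ⊃ ¬seal_envelope). Since O(reconcile_ledger) holds, K gives O(¬seal_envelope).
Premise 6, O(quarantine_transcript ⊃ seal_envelope), contraposes to O(¬seal_envelope ⊃ ¬quarantine_transcript); with O(¬seal_envelope) we get O(¬quarantine_transcript).
So O(¬quarantine_transcript) holds, i.e. quarantine_transcript is forbidden. None of the other listed options is forbidden under the premises.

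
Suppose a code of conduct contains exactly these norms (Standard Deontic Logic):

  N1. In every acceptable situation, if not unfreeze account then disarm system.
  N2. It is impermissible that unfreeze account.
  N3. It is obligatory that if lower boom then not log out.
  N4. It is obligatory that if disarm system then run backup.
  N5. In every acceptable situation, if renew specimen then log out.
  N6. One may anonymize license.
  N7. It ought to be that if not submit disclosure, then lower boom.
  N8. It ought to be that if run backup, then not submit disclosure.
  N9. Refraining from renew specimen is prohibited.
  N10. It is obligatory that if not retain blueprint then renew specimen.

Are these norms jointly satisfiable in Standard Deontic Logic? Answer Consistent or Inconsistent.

F(¬renew_specimen) at premise 9 means O(renew_specimen).
Applying K to premise 5 (O(renew_specimen → log_out)) and O(renew_specimen) yields O(log_out).
The contrapositive of premise 3 (O(lower_boom → ¬log_out)) is O(log_out → ¬lower_boom), and O(log_out) is already established, so O(¬lower_boom).
Premise 7, O(¬submit_disclosure → lower_boom), contraposes to O(¬lower_boom → submit_disclosure); with O(¬lower_boom) we get O(submit_disclosure).
Premise 8, O(run_backup → ¬submit_disclosure), contraposes to O(submit_disclosure → ¬run_backup); with O(submit_disclosure) we get O(¬run_backup).
Premise 4 is O(disarm_system → run_backup); contrapositively O(¬run_backup → ¬disarm_system). Since O(¬run_backup) holds, K gives O(¬disarm_system).
The contrapositive of premise 1 (O(¬unfreeze_account → disarm_system)) is O(¬disarm_system → unfreeze_account), and O(¬disarm_system) is already established, so O(unfreeze_account).
Yet premise 2 is F(unfreeze_account), i.e. O(¬unfreeze_account).
We now have both O(unfreeze_account) and O(¬unfreeze_account) — unfreeze_account is simultaneously obligatory and forbidden, violating the D-axiom.

Inconsistent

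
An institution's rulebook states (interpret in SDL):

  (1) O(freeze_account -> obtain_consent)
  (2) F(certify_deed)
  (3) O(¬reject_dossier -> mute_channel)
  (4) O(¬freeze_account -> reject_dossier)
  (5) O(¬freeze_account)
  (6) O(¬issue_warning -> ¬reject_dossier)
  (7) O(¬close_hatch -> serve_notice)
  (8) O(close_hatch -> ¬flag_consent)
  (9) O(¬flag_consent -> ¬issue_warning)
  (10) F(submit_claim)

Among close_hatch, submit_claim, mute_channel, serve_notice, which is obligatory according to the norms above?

Premise 5 states O(¬freeze_account) outright.
With premise 4, O(¬freeze_account -> reject_dossier), the K-axiom yields O(reject_dossier).
Premise 6, O(¬issue_warning -> ¬reject_dossier), contraposes to O(reject_dossier -> issue_warning); with O(reject_dossier) we get O(issue_warning).
The contrapositive of premise 9 (O(¬flag_consent -> ¬issue_warning)) is O(issue_warning -> flag_consent), and O(issue_warning) is already established, so O(flag_consent).
Premise 8, O(close_hatch -> ¬flag_consent), contraposes to O(flag_consent -> ¬close_hatch); with O(flag_consent) we get O(¬close_hatch).
Applying K to premise 7 (O(¬close_hatch -> serve_notice)) and O(¬close_hatch) yields O(serve_notice).
So O(serve_notice) holds — serve_notice is obligatory. None of the other listed options is made obligatory by any chain of premises.

serve_notice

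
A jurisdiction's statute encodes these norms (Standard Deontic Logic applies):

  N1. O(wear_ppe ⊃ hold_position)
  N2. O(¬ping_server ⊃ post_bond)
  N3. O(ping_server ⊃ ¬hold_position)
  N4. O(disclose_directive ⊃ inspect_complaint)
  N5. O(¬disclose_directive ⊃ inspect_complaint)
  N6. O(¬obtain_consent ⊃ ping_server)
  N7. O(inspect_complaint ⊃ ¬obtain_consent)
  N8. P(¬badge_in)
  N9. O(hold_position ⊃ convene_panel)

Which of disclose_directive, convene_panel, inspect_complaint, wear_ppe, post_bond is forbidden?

wear_ppe

Premises 5 and 4 are O(¬disclose_directive ⊃ inspect_complaint) and O(disclose_directive ⊃ inspect_complaint); every ideal world satisfies ¬disclose_directive or disclose_directive, so in either case inspect_complaint holds — hence O(inspect_complaint).
With premise 7, O(inspect_complaint ⊃ ¬obtain_consent), the K-axiom yields O(¬obtain_consent).
Premise 6 is O(¬obtain_consent ⊃ ping_server); since O(¬obtain_consent), deontic closure gives O(ping_server).
With premise 3, O(ping_server ⊃ ¬hold_position), the K-axiom yields O(¬hold_position).
Premise 1, O(wear_ppe ⊃ hold_position), contraposes to O(¬hold_position ⊃ ¬wear_ppe); with O(¬hold_position) we get O(¬wear_ppe).
So O(¬wear_ppe) holds, i.e. wear_ppe is forbidden. None of the other listed options is forbidden under the premises.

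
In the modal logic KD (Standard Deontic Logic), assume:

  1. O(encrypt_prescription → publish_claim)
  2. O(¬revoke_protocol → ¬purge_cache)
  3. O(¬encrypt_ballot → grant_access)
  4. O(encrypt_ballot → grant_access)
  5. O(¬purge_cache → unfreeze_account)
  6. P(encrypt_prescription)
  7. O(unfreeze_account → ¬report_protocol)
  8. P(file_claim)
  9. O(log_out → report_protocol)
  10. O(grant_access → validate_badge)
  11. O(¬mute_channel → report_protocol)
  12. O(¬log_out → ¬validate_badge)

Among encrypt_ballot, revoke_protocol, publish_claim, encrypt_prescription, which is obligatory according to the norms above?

Premises 3 and 4 cover both cases: O(¬encrypt_ballot → grant_access) and O(encrypt_ballot → grant_access). Since ¬encrypt_ballot ∨ encrypt_ballot is a tautology, O(grant_access) follows.
With premise 10, O(grant_access → validate_badge), the K-axiom yields O(validate_badge).
Premise 12, O(¬log_out → ¬validate_badge), contraposes to O(validate_badge → log_out); with O(validate_badge) we get O(log_out).
With premise 9, O(log_out → report_protocol), the K-axiom yields O(report_protocol).
Premise 7 is O(unfreeze_account → ¬report_protocol); contrapositively O(report_protocol → ¬unfreeze_account). Since O(report_protocol) holds, K gives O(¬unfreeze_account).
The contrapositive of premise 5 (O(¬purge_cache → unfreeze_account)) is O(¬unfreeze_account → purge_cache), and O(¬unfreeze_account) is already established, so O(purge_cache).
Premise 2, O(¬revoke_protocol → ¬purge_cache), contraposes to O(purge_cache → revoke_protocol); with O(purge_cache) we get O(revoke_protocol).
So O(revoke_protocol) holds — revoke_protocol is obligatory. None of the other listed options is made obligatory by any chain of premises.

revoke_protocol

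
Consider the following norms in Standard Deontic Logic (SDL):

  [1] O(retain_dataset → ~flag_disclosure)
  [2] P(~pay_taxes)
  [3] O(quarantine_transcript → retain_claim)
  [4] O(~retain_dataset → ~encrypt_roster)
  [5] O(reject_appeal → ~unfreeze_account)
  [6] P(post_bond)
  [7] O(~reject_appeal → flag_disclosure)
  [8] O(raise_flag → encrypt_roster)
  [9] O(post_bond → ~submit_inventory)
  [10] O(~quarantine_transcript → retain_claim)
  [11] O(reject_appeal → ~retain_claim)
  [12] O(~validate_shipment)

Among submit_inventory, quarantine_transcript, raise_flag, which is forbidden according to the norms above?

raise_flag

By case analysis on ~quarantine_transcript: premise 10 gives O(~quarantine_transcript → retain_claim) and premise 3 gives O(quarantine_transcript → retain_claim), so O(retain_claim) either way.
The contrapositive of premise 11 (O(reject_appeal → ~retain_claim)) is O(retain_claim → ~reject_appeal), and O(retain_claim) is already established, so O(~reject_appeal).
With premise 7, O(~reject_appeal → flag_disclosure), the K-axiom yields O(flag_disclosure).
The contrapositive of premise 1 (O(retain_dataset → ~flag_disclosure)) is O(flag_disclosure → ~retain_dataset), and O(flag_disclosure) is already established, so O(~retain_dataset).
With premise 4, O(~retain_dataset → ~encrypt_roster), the K-axiom yields O(~encrypt_roster).
Premise 8, O(raise_flag → encrypt_roster), contraposes to O(~encrypt_roster → ~raise_flag); with O(~encrypt_roster) we get O(~raise_flag).
So O(~raise_flag) holds, i.e. raise_flag is forbidden. None of the other listed options is forbidden under the premises.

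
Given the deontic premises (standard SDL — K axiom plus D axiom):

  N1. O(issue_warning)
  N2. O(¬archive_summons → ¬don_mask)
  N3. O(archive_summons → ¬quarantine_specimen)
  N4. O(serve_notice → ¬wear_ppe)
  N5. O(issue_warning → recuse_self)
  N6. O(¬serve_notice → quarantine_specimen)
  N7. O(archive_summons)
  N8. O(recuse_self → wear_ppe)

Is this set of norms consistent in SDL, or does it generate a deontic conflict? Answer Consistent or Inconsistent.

Inconsistent

Premise 7 gives O(archive_summons).
From O(archive_summons) and premise 3, O(archive_summons → ¬quarantine_specimen), we obtain O(¬quarantine_specimen).
The contrapositive of premise 6 (O(¬serve_notice → quarantine_specimen)) is O(¬quarantine_specimen → serve_notice), and O(¬quarantine_specimen) is already established, so O(serve_notice).
With premise 4, O(serve_notice → ¬wear_ppe), the K-axiom yields O(¬wear_ppe).
Premise 8 is O(recuse_self → wear_ppe); contrapositively O(¬wear_ppe → ¬recuse_self). Since O(¬wear_ppe) holds, K gives O(¬recuse_self).
Premise 5, O(issue_warning → recuse_self), contraposes to O(¬recuse_self → ¬issue_warning); with O(¬recuse_self) we get O(¬issue_warning).
However, premise 1 gives O(issue_warning).
We now have both O(¬issue_warning) and O(issue_warning) — issue_warning is simultaneously obligatory and forbidden, violating the D-axiom.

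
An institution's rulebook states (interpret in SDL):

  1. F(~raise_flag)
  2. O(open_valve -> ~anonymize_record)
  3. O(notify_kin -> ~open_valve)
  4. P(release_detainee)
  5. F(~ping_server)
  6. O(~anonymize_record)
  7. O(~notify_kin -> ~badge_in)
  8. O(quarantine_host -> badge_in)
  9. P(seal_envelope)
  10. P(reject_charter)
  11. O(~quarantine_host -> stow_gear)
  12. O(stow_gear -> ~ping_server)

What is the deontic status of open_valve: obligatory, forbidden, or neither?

Premise 5, F(~ping_server), is equivalent to O(ping_server).
Premise 12, O(stow_gear -> ~ping_server), contraposes to O(ping_server -> ~stow_gear); with O(ping_server) we get O(~stow_gear).
Premise 11 is O(~quarantine_host -> stow_gear); contrapositively O(~stow_gear -> quarantine_host). Since O(~stow_gear) holds, K gives O(quarantine_host).
Premise 8 is O(quarantine_host -> badge_in); since O(quarantine_host), deontic closure gives O(badge_in).
The contrapositive of premise 7 (O(~notify_kin -> ~badge_in)) is O(badge_in -> notify_kin), and O(badge_in) is already established, so O(notify_kin).
Premise 3 is O(notify_kin -> ~open_valve); since O(notify_kin), deontic closure gives O(~open_valve).
Premises 1, 2, 4, 6, 9, 10 do not contribute to this derivation.
Thus O(~open_valve), which is F(open_valve): open_valve is forbidden.

Forbidden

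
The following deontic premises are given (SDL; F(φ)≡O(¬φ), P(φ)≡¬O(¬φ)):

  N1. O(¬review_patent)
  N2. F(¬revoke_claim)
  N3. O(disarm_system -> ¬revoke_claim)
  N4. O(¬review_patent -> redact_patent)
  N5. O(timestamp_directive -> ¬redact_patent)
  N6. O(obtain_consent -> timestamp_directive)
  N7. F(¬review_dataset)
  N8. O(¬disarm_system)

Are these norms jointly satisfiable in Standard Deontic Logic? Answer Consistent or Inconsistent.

Premise 3 is O(disarm_system -> ¬revoke_claim), but O(disarm_system) is not derivable from the premises, so it does not yield O(¬revoke_claim).
So O(¬revoke_claim) is not derivable, and the apparent clash with O(revoke_claim) does not arise.
A world satisfying every obligation exists (e.g. disarm_system=false, obtain_consent=false, redact_patent=true, review_dataset=true, review_patent=false, revoke_claim=true, timestamp_directive=false); no atom is both obligatory and forbidden, so the set is consistent.

Consistent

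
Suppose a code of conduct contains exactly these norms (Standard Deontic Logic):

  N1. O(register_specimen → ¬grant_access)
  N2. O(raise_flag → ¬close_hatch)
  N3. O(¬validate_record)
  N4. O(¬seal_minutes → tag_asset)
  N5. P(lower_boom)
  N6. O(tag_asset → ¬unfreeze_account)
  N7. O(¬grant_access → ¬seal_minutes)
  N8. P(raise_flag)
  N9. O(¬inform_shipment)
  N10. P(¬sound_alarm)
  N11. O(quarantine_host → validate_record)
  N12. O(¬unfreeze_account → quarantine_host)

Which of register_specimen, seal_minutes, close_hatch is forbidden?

Premise 3 gives O(¬validate_record).
Premise 11, O(quarantine_host → validate_record), contraposes to O(¬validate_record → ¬quarantine_host); with O(¬validate_record) we get O(¬quarantine_host).
Premise 12, O(¬unfreeze_account → quarantine_host), contraposes to O(¬quarantine_host → unfreeze_account); with O(¬quarantine_host) we get O(unfreeze_account).
The contrapositive of premise 6 (O(tag_asset → ¬unfreeze_account)) is O(unfreeze_account → ¬tag_asset), and O(unfreeze_account) is already established, so O(¬tag_asset).
The contrapositive of premise 4 (O(¬seal_minutes → tag_asset)) is O(¬tag_asset → seal_minutes), and O(¬tag_asset) is already established, so O(seal_minutes).
Premise 7 is O(¬grant_access → ¬seal_minutes); contrapositively O(seal_minutes → grant_access). Since O(seal_minutes) holds, K gives O(grant_access).
Premise 1, O(register_specimen → ¬grant_access), contraposes to O(grant_access → ¬register_specimen); with O(grant_access) we get O(¬register_specimen).
So O(¬register_specimen) holds, i.e. register_specimen is forbidden. None of the other listed options is forbidden under the premises.

register_specimen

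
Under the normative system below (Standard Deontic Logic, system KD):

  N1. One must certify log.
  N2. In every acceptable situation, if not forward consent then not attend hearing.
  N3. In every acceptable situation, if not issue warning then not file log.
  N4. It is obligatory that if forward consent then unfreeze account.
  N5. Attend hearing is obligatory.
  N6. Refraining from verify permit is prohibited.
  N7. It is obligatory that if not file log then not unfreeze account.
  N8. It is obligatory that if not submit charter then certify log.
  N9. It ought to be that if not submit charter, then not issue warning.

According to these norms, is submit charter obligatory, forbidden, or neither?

Obligatory

Premise 5 states O(attend_hearing) outright.
The contrapositive of premise 2 (O(¬forward_consent → ¬attend_hearing)) is O(attend_hearing → forward_consent), and O(attend_hearing) is already established, so O(forward_consent).
Applying K to premise 4 (O(forward_consent → unfreeze_account)) and O(forward_consent) yields O(unfreeze_account).
The contrapositive of premise 7 (O(¬file_log → ¬unfreeze_account)) is O(unfreeze_account → file_log), and O(unfreeze_account) is already established, so O(file_log).
The contrapositive of premise 3 (O(¬issue_warning → ¬file_log)) is O(file_log → issue_warning), and O(file_log) is already established, so O(issue_warning).
Premise 9 is O(¬submit_charter → ¬issue_warning); contrapositively O(issue_warning → submit_charter). Since O(issue_warning) holds, K gives O(submit_charter).
Premises 1, 6, 8 do not contribute to this derivation.
Hence submit_charter is obligatory.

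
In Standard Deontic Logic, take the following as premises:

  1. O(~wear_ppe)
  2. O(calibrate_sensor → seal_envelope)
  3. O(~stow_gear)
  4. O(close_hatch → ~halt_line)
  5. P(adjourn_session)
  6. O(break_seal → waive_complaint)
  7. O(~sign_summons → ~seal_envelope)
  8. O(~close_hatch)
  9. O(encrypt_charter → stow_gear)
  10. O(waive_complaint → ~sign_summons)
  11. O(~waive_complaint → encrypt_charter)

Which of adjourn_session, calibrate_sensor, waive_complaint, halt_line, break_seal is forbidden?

Premise 3 states O(~stow_gear) outright.
Premise 9, O(encrypt_charter → stow_gear), contraposes to O(~stow_gear → ~encrypt_charter); with O(~stow_gear) we get O(~encrypt_charter).
The contrapositive of premise 11 (O(~waive_complaint → encrypt_charter)) is O(~encrypt_charter → waive_complaint), and O(~encrypt_charter) is already established, so O(waive_complaint).
Applying K to premise 10 (O(waive_complaint → ~sign_summons)) and O(waive_complaint) yields O(~sign_summons).
From O(~sign_summons) and premise 7, O(~sign_summons → ~seal_envelope), we obtain O(~seal_envelope).
The contrapositive of premise 2 (O(calibrate_sensor → seal_envelope)) is O(~seal_envelope → ~calibrate_sensor), and O(~seal_envelope) is already established, so O(~calibrate_sensor).
So O(~calibrate_sensor) holds, i.e. calibrate_sensor is forbidden. None of the other listed options is forbidden under the premises.

calibrate_sensor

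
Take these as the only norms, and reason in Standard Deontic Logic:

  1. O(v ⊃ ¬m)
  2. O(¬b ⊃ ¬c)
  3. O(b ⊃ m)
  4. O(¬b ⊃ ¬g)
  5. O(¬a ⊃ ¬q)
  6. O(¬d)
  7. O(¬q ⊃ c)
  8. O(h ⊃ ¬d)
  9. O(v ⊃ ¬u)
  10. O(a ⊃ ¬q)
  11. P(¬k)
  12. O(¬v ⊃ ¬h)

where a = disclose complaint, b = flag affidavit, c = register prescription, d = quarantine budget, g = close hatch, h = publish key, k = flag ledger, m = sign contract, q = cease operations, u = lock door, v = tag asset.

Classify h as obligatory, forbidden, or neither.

Forbidden

Premises 5 and 10 cover both cases: O(¬a ⊃ ¬q) and O(a ⊃ ¬q). Since ¬a ∨ a is a tautology, O(¬q) follows.
Applying K to premise 7 (O(¬q ⊃ c)) and O(¬q) yields O(c).
Premise 2, O(¬b ⊃ ¬c), contraposes to O(c ⊃ b); with O(c) we get O(b).
Premise 3 is O(b ⊃ m); since O(b), deontic closure gives O(m).
Premise 1, O(v ⊃ ¬m), contraposes to O(m ⊃ ¬v); with O(m) we get O(¬v).
Applying K to premise 12 (O(¬v ⊃ ¬h)) and O(¬v) yields O(¬h).
Premises 4, 6, 8, 9, 11 do not contribute to this derivation.
Thus O(¬h), which is F(h): h is forbidden.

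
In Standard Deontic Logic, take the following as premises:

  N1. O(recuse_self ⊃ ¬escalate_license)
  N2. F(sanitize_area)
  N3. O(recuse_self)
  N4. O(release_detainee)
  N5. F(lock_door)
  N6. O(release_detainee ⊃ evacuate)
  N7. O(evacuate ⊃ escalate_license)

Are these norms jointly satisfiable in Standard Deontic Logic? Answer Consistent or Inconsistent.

Inconsistent

Premise 4 gives O(release_detainee).
From O(release_detainee) and premise 6, O(release_detainee ⊃ evacuate), we obtain O(evacuate).
Applying K to premise 7 (O(evacuate ⊃ escalate_license)) and O(evacuate) yields O(escalate_license).
The contrapositive of premise 1 (O(recuse_self ⊃ ¬escalate_license)) is O(escalate_license ⊃ ¬recuse_self), and O(escalate_license) is already established, so O(¬recuse_self).
However, premise 3 gives O(recuse_self).
We now have both O(¬recuse_self) and O(recuse_self) — recuse_self is simultaneously obligatory and forbidden, violating the D-axiom.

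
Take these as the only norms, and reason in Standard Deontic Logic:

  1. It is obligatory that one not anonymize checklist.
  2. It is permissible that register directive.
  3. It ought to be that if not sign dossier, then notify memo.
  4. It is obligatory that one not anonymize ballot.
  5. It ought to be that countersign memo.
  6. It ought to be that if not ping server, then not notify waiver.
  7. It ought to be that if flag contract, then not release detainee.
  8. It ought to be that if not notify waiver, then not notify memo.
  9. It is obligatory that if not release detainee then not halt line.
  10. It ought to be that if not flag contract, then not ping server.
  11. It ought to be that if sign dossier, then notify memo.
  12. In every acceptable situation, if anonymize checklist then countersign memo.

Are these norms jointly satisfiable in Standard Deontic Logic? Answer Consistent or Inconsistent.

Premise 12 is O(anonymize_checklist → countersign_memo); even if O(countersign_memo) held, inferring O(anonymize_checklist) would be affirming the consequent — invalid.
So O(anonymize_checklist) is not derivable, and the apparent clash with O(¬anonymize_checklist) does not arise.
A world satisfying every obligation exists (e.g. anonymize_ballot=false, anonymize_checklist=false, countersign_memo=true, flag_contract=true, halt_line=false, notify_memo=true, notify_waiver=true, ping_server=true, register_directive=false, release_detainee=false, sign_dossier=false); no atom is both obligatory and forbidden, so the set is consistent.

Consistent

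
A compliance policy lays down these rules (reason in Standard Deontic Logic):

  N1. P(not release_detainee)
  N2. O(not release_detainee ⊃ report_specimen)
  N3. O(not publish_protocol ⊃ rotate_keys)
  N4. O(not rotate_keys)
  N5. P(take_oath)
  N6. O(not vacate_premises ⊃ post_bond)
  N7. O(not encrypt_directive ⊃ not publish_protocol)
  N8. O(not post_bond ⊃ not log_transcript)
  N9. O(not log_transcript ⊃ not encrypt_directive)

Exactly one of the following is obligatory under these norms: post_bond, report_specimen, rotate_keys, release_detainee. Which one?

Premise 4 states O(not rotate_keys) outright.
Premise 3, O(not publish_protocol ⊃ rotate_keys), contraposes to O(not rotate_keys ⊃ publish_protocol); with O(not rotate_keys) we get O(publish_protocol).
Premise 7, O(not encrypt_directive ⊃ not publish_protocol), contraposes to O(publish_protocol ⊃ encrypt_directive); with O(publish_protocol) we get O(encrypt_directive).
Premise 9 is O(not log_transcript ⊃ not encrypt_directive); contrapositively O(encrypt_directive ⊃ log_transcript). Since O(encrypt_directive) holds, K gives O(log_transcript).
The contrapositive of premise 8 (O(not post_bond ⊃ not log_transcript)) is O(log_transcript ⊃ post_bond), and O(log_transcript) is already established, so O(post_bond).
So O(post_bond) holds — post_bond is obligatory. None of the other listed options is made obligatory by any chain of premises.

post_bond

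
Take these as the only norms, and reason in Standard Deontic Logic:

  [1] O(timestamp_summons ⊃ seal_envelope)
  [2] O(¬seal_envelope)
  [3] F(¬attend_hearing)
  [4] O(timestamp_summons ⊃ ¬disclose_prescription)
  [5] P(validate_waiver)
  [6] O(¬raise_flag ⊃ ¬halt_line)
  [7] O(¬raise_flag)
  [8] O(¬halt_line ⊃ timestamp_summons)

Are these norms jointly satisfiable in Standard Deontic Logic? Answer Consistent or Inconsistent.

Inconsistent

Premise 2 states O(¬seal_envelope) outright.
Premise 1 is O(timestamp_summons ⊃ seal_envelope); contrapositively O(¬seal_envelope ⊃ ¬timestamp_summons). Since O(¬seal_envelope) holds, K gives O(¬timestamp_summons).
The contrapositive of premise 8 (O(¬halt_line ⊃ timestamp_summons)) is O(¬timestamp_summons ⊃ halt_line), and O(¬timestamp_summons) is already established, so O(halt_line).
The contrapositive of premise 6 (O(¬raise_flag ⊃ ¬halt_line)) is O(halt_line ⊃ raise_flag), and O(halt_line) is already established, so O(raise_flag).
Yet premise 7 states O(¬raise_flag).
We now have both O(raise_flag) and O(¬raise_flag) — raise_flag is simultaneously obligatory and forbidden, violating the D-axiom.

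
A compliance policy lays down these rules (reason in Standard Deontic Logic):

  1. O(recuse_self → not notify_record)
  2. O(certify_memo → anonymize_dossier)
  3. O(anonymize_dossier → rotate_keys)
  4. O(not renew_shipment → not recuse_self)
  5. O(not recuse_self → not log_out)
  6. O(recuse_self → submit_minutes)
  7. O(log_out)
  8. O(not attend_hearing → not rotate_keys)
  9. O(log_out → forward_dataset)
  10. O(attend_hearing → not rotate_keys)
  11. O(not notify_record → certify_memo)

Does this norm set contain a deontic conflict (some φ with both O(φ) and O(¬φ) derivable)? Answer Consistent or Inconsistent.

By case analysis on not attend_hearing: premise 8 gives O(not attend_hearing → not rotate_keys) and premise 10 gives O(attend_hearing → not rotate_keys), so O(not rotate_keys) either way.
The contrapositive of premise 3 (O(anonymize_dossier → rotate_keys)) is O(not rotate_keys → not anonymize_dossier), and O(not rotate_keys) is already established, so O(not anonymize_dossier).
The contrapositive of premise 2 (O(certify_memo → anonymize_dossier)) is O(not anonymize_dossier → not certify_memo), and O(not anonymize_dossier) is already established, so O(not certify_memo).
Premise 11, O(not notify_record → certify_memo), contraposes to O(not certify_memo → notify_record); with O(not certify_memo) we get O(notify_record).
Premise 1 is O(recuse_self → not notify_record); contrapositively O(notify_record → not recuse_self). Since O(notify_record) holds, K gives O(not recuse_self).
Applying K to premise 5 (O(not recuse_self → not log_out)) and O(not recuse_self) yields O(not log_out).
However, premise 7 gives O(log_out).
We now have both O(not log_out) and O(log_out) — log_out is simultaneously obligatory and forbidden, violating the D-axiom.

Inconsistent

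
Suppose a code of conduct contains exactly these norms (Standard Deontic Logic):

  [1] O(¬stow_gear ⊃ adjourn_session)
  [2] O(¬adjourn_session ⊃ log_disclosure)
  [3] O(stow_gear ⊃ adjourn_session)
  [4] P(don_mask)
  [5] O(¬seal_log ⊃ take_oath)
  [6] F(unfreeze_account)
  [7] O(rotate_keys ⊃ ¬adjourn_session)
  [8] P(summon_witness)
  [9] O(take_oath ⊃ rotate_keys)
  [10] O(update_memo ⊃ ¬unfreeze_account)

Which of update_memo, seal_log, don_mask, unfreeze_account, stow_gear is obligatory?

seal_log

Premises 3 and 1 cover both cases: O(stow_gear ⊃ adjourn_session) and O(¬stow_gear ⊃ adjourn_session). Since stow_gear ∨ ¬stow_gear is a tautology, O(adjourn_session) follows.
Premise 7 is O(rotate_keys ⊃ ¬adjourn_session); contrapositively O(adjourn_session ⊃ ¬rotate_keys). Since O(adjourn_session) holds, K gives O(¬rotate_keys).
Premise 9 is O(take_oath ⊃ rotate_keys); contrapositively O(¬rotate_keys ⊃ ¬take_oath). Since O(¬rotate_keys) holds, K gives O(¬take_oath).
Premise 5, O(¬seal_log ⊃ take_oath), contraposes to O(¬take_oath ⊃ seal_log); with O(¬take_oath) we get O(seal_log).
So O(seal_log) holds — seal_log is obligatory. None of the other listed options is made obligatory by any chain of premises.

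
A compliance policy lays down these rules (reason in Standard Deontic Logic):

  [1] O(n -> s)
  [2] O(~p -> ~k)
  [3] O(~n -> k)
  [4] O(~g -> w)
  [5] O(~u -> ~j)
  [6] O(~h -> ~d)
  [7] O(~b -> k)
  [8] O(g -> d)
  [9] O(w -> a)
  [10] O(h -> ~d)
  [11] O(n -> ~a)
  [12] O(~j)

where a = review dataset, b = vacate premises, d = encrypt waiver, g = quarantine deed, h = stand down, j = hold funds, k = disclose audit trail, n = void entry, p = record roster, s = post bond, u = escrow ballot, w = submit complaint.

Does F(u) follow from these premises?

Premise 5 is O(~u -> ~j); even if O(~j) held, inferring O(~u) would be affirming the consequent — invalid.
No other premise forces O(~u). An ideal world satisfying every premise can still have u true, so F(u) is not derivable.

No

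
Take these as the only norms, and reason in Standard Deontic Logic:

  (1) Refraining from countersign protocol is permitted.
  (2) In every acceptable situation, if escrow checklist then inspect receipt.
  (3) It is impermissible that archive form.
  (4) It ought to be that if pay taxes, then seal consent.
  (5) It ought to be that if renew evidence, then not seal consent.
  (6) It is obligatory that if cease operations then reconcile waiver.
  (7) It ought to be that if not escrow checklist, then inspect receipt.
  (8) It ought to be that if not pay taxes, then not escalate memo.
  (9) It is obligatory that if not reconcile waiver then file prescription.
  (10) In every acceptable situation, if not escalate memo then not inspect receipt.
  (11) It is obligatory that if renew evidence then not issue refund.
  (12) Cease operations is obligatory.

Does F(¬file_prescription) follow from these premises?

No

Premise 9 is O(¬reconcile_waiver → file_prescription), but O(¬reconcile_waiver) is not derivable from the premises, so it does not yield O(file_prescription).
No other premise forces O(file_prescription). An ideal world satisfying every premise can still have ¬file_prescription true, so F(¬file_prescription) is not derivable.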